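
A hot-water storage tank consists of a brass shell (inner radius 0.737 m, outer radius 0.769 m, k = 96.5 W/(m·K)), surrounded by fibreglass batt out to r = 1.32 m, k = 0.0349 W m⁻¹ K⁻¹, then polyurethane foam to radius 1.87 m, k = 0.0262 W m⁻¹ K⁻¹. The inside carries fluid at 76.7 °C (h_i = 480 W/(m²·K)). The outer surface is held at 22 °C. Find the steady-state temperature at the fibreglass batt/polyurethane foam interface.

Series thermal resistances, inner to outer:
  R_conv,in = 1/(4πr²h) = 1/(4π·0.737²·480) = 3.052×10^-4 K/W
  R_brass = (1/0.737 − 1/0.769)/(4πk) = 0.05646/(4π·96.5) = 4.656×10^-5 K/W
  R_fibreglass batt = (1/0.769 − 1/1.32)/(4πk) = 0.5428/(4π·0.0349) = 1.238 K/W
  R_polyurethane foam = (1/1.32 − 1/1.87)/(4πk) = 0.2228/(4π·0.0262) = 0.6768 K/W
ΣR = 3.052×10^-4 + 4.656×10^-5 + 1.238 + 0.6768 = 1.915 K/W
Q = ΔT/ΣR = (76.7 °C − 22 °C)/1.915 = 28.56 W
From the inner boundary to the fibreglass batt/polyurethane foam interface, ΣR_partial = 1.238 K/W.
T_interface = T_in − Q·ΣR_partial = 76.7 °C − (28.56)(1.238) = 41.3 °C

T = 41.3 °C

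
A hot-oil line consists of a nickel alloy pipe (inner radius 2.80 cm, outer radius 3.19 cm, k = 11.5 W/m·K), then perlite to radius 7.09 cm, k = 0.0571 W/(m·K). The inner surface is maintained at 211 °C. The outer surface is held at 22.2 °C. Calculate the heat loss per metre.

Treat each layer as a resistance in series:
  R'_nickel alloy = ln(0.0319/0.0280)/(2πk) = 0.1304/(2π·11.5) = 0.001805 m·K/W
  R'_perlite = ln(0.0709/0.0319)/(2πk) = 0.7987/(2π·0.0571) = 2.226 m·K/W
ΣR = 0.001805 + 2.226 = 2.228 m·K/W
Q' = ΔT/ΣR = (211 °C − 22.2 °C)/2.228 = 84.7 W/m

Q' = 84.7 W/m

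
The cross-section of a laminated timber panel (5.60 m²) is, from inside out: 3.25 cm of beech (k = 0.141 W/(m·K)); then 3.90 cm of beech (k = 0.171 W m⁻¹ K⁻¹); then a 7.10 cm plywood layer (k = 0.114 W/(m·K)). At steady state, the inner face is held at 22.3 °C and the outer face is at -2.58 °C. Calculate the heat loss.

Q = 129 W

Treat each layer as a resistance in series:
  R_beech = L/(kA) = 0.0325/(0.141·5.60) = 0.04116 K/W
  R_beech = L/(kA) = 0.0390/(0.171·5.60) = 0.04073 K/W
  R_plywood = L/(kA) = 0.0710/(0.114·5.60) = 0.1112 K/W
ΣR = 0.04116 + 0.04073 + 0.1112 = 0.1931 K/W
Q = ΔT/ΣR = (22.3 °C − -2.58 °C)/0.1931 = 129 W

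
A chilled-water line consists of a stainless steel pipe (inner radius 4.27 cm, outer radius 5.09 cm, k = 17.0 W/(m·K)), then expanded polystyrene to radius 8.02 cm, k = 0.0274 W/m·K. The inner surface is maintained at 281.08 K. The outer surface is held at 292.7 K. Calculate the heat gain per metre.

Q' = 4.40 W/m

Series thermal resistances, inner to outer:
  R'_stainless steel = ln(0.0509/0.0427)/(2πk) = 0.1757/(2π·17.0) = 0.001645 m·K/W
  R'_expanded polystyrene = ln(0.0802/0.0509)/(2πk) = 0.4547/(2π·0.0274) = 2.641 m·K/W
ΣR = 0.001645 + 2.641 = 2.643 m·K/W
Q' = ΔT/ΣR = (281.08 K − 292.7 K)/2.643 = -4.40 W/m
(Negative Q' ⇒ heat flows inward; heat gain = 4.40 W/m.)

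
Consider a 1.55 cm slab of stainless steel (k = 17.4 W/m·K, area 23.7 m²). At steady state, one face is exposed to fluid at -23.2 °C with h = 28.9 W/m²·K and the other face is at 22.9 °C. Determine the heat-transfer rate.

Series thermal resistances, inner to outer:
  R_conv,in = 1/(hA) = 1/(28.9·23.7) = 0.001460 K/W
  R_stainless steel = L/(kA) = 0.0155/(17.4·23.7) = 3.759×10^-5 K/W
ΣR = 0.001460 + 3.759×10^-5 = 0.001498 K/W
Q = ΔT/ΣR = (-23.2 °C − 22.9 °C)/0.001498 = -30800 W
(Negative Q ⇒ heat flows inward; heat gain = 30800 W.)

Q = 30.8 kW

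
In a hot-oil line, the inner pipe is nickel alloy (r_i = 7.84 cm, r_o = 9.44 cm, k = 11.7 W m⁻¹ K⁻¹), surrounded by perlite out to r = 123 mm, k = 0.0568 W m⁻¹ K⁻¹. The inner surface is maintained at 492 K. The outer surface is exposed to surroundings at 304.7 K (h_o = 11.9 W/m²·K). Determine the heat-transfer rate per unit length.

Treat each layer as a resistance in series:
  R'_nickel alloy = ln(0.0944/0.0784)/(2πk) = 0.1857/(2π·11.7) = 0.002526 m·K/W
  R'_perlite = ln(0.123/0.0944)/(2πk) = 0.2646/(2π·0.0568) = 0.7415 m·K/W
  R'_conv,out = 1/(2πr h) = 1/(2π·0.123·11.9) = 0.1087 m·K/W
ΣR = 0.002526 + 0.7415 + 0.1087 = 0.8527 m·K/W
Q' = ΔT/ΣR = (492 K − 304.7 K)/0.8527 = 220 W/m

Q' = 220 W/m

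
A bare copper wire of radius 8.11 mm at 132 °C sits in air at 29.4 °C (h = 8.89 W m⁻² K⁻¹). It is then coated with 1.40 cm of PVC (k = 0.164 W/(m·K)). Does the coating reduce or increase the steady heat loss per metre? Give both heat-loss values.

increases: 46.5 → 57.5 W/m

Critical radius for a cylinder: r_cr = k/h = 0.0184 m = 1.84 cm.
Outer radius after coating: r₂ = 0.00811 + 0.0140 = 0.02211 m.
r₁ < r_cr < r₂: heat loss rises to a maximum at r_cr then falls. Whether the coating helps depends on whether Q(r₂) has dropped back below Q(r₁).
Bare: R = 1/(2πr₁h) = 2.207 m·K/W; Q = 102.6/2.207 = 46.5 W/m.
Coated: R = R_cond + R_conv = 1.783 m·K/W; Q = 102.6/1.783 = 57.5 W/m.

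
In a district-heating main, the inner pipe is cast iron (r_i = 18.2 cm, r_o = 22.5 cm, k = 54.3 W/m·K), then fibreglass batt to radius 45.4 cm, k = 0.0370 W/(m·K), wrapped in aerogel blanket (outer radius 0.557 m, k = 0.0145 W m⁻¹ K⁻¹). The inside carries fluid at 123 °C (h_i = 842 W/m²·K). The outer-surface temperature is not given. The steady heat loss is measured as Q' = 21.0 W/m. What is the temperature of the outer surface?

Sum the resistances:
  R'_conv,in = 1/(2πr h) = 1/(2π·0.182·842) = 0.001039 m·K/W
  R'_cast iron = ln(0.225/0.182)/(2πk) = 0.2121/(2π·54.3) = 6.217×10^-4 m·K/W
  R'_fibreglass batt = ln(0.454/0.225)/(2πk) = 0.7020/(2π·0.0370) = 3.020 m·K/W
  R'_aerogel blanket = ln(0.557/0.454)/(2πk) = 0.2045/(2π·0.0145) = 2.244 m·K/W
ΣR = 5.266 m·K/W
ΔT = Q'·ΣR = 21.0 × 5.266 = 110.6 K
Heat flows outward, so T_out = T_in − ΔT = 123 − 110.6 = 12.4 °C

T_out = 12.4 °C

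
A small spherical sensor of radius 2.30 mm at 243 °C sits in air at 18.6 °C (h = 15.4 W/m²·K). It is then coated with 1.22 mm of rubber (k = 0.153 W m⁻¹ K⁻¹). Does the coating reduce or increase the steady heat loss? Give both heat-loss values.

increases: 0.230 → 0.453 W

Critical radius for a sphere: r_cr = 2k/h = 0.0199 m = 1.99 cm.
Outer radius after coating: r₂ = 0.00230 + 0.00122 = 0.00352 m.
Since r₁ < r_cr and r₂ ≤ r_cr, the coating moves toward the maximum at r_cr — heat loss rises.
Bare: R = 1/(4πr₁²h) = 976.8 K/W; Q = 224.4/976.8 = 0.230 W.
Coated: R = R_cond + R_conv = 495.4 K/W; Q = 224.4/495.4 = 0.453 W.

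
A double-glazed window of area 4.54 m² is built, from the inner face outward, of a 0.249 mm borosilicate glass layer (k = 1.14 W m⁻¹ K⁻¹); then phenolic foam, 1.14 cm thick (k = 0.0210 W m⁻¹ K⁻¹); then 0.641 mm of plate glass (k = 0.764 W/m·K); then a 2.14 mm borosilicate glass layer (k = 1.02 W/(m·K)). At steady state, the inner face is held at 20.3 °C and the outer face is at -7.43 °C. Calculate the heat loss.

Treat each layer as a resistance in series:
  R_borosilicate glass = L/(kA) = 2.49×10^-4/(1.14·4.54) = 4.811×10^-5 K/W
  R_phenolic foam = L/(kA) = 0.0114/(0.0210·4.54) = 0.1196 K/W
  R_plate glass = L/(kA) = 6.41×10^-4/(0.764·4.54) = 1.848×10^-4 K/W
  R_borosilicate glass = L/(kA) = 0.00214/(1.02·4.54) = 4.621×10^-4 K/W
ΣR = 4.811×10^-5 + 0.1196 + 1.848×10^-4 + 4.621×10^-4 = 0.1203 K/W
Q = ΔT/ΣR = (20.3 °C − -7.43 °C)/0.1203 = 231 W

Q = 231 W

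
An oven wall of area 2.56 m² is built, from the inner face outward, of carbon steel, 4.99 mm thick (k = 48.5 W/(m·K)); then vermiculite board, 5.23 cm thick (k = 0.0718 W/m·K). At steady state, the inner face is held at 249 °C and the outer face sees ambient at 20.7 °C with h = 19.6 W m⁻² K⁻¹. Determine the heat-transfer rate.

Q = 750 W

Treat each layer as a resistance in series:
  R_carbon steel = L/(kA) = 0.00499/(48.5·2.56) = 4.019×10^-5 K/W
  R_vermiculite board = L/(kA) = 0.0523/(0.0718·2.56) = 0.2845 K/W
  R_conv,out = 1/(hA) = 1/(19.6·2.56) = 0.01993 K/W
ΣR = 4.019×10^-5 + 0.2845 + 0.01993 = 0.3045 K/W
Q = ΔT/ΣR = (249 °C − 20.7 °C)/0.3045 = 750 W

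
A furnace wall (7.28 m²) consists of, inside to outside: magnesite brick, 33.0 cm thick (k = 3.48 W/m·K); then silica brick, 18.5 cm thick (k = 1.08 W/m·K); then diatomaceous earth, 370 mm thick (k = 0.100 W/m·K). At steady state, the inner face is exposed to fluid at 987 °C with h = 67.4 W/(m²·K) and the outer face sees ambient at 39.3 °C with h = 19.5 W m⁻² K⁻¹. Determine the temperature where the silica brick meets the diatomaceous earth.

T = 921 °C

Series thermal resistances, inner to outer:
  R_conv,in = 1/(hA) = 1/(67.4·7.28) = 0.002038 K/W
  R_magnesite brick = L/(kA) = 0.330/(3.48·7.28) = 0.01303 K/W
  R_silica brick = L/(kA) = 0.185/(1.08·7.28) = 0.02353 K/W
  R_diatomaceous earth = L/(kA) = 0.370/(0.100·7.28) = 0.5082 K/W
  R_conv,out = 1/(hA) = 1/(19.5·7.28) = 0.007044 K/W
ΣR = 0.002038 + 0.01303 + 0.02353 + 0.5082 + 0.007044 = 0.5538 K/W
Q = ΔT/ΣR = (987 °C − 39.3 °C)/0.5538 = 1711 W
From the inner boundary to the silica brick/diatomaceous earth interface, ΣR_partial = 0.03860 K/W.
T_interface = T_in − Q·ΣR_partial = 987 °C − (1711)(0.03860) = 921 °C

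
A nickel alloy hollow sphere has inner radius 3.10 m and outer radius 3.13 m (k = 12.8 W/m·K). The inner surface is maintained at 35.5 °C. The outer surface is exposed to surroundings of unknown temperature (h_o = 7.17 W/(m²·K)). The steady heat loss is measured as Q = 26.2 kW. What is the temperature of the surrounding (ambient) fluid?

T_out = 5.32 °C

Sum the resistances:
  R_nickel alloy = (1/3.10 − 1/3.13)/(4πk) = 0.003092/(4π·12.8) = 1.922×10^-5 K/W
  R_conv,out = 1/(4πr²h) = 1/(4π·3.13²·7.17) = 0.001133 K/W
ΣR = 0.001152 K/W
ΔT = Q·ΣR = 26200 × 0.001152 = 30.18 K
Heat flows outward, so T_out = T_in − ΔT = 35.5 − 30.18 = 5.32 °C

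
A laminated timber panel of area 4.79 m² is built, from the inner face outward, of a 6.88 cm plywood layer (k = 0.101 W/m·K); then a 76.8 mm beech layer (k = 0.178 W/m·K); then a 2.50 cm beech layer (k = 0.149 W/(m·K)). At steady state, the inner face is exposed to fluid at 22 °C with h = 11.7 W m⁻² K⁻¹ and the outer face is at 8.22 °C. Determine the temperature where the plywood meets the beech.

T = 14.3 °C

Treat each layer as a resistance in series:
  R_conv,in = 1/(hA) = 1/(11.7·4.79) = 0.01784 K/W
  R_plywood = L/(kA) = 0.0688/(0.101·4.79) = 0.1422 K/W
  R_beech = L/(kA) = 0.0768/(0.178·4.79) = 0.09008 K/W
  R_beech = L/(kA) = 0.0250/(0.149·4.79) = 0.03503 K/W
ΣR = 0.01784 + 0.1422 + 0.09008 + 0.03503 = 0.2852 K/W
Q = ΔT/ΣR = (22 °C − 8.22 °C)/0.2852 = 48.32 W
From the inner boundary to the plywood/beech interface, ΣR_partial = 0.1600 K/W.
T_interface = T_in − Q·ΣR_partial = 22 °C − (48.32)(0.1600) = 14.3 °C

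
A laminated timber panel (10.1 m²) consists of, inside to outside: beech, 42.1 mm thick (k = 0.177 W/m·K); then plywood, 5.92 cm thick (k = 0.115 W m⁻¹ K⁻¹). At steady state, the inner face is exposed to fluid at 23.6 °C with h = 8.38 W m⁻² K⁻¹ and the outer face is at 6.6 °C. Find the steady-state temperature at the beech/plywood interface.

Resistance network (inner→outer):
  R_conv,in = 1/(hA) = 1/(8.38·10.1) = 0.01182 K/W
  R_beech = L/(kA) = 0.0421/(0.177·10.1) = 0.02355 K/W
  R_plywood = L/(kA) = 0.0592/(0.115·10.1) = 0.05097 K/W
ΣR = 0.01182 + 0.02355 + 0.05097 = 0.08634 K/W
Q = ΔT/ΣR = (23.6 °C − 6.6 °C)/0.08634 = 196.9 W
From the inner boundary to the beech/plywood interface, ΣR_partial = 0.03537 K/W.
T_interface = T_in − Q·ΣR_partial = 23.6 °C − (196.9)(0.03537) = 16.6 °C

T = 16.6 °C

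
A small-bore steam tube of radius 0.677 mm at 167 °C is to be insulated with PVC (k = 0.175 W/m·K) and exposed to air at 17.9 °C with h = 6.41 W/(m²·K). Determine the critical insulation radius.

For a cylinder, r_cr = k_ins/h = 0.175/6.41 = 0.0273 m = 2.73 cm

r_cr = 2.73 cm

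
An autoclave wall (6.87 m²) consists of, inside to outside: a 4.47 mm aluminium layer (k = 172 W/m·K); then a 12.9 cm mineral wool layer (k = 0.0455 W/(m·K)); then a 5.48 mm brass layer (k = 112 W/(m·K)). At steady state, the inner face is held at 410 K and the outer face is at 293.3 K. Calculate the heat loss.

Series thermal resistances, inner to outer:
  R_aluminium = L/(kA) = 0.00447/(172·6.87) = 3.783×10^-6 K/W
  R_mineral wool = L/(kA) = 0.129/(0.0455·6.87) = 0.4127 K/W
  R_brass = L/(kA) = 0.00548/(112·6.87) = 7.122×10^-6 K/W
ΣR = 3.783×10^-6 + 0.4127 + 7.122×10^-6 = 0.4127 K/W
Q = ΔT/ΣR = (410 K − 293.3 K)/0.4127 = 283 W

Q = 283 W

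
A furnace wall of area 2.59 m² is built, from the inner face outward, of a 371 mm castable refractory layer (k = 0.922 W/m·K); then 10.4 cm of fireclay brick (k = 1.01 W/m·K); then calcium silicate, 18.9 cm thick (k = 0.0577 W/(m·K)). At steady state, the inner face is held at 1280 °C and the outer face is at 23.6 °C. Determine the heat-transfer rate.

Q = 861 W

Series thermal resistances, inner to outer:
  R_castable refractory = L/(kA) = 0.371/(0.922·2.59) = 0.1554 K/W
  R_fireclay brick = L/(kA) = 0.104/(1.01·2.59) = 0.03976 K/W
  R_calcium silicate = L/(kA) = 0.189/(0.0577·2.59) = 1.265 K/W
ΣR = 0.1554 + 0.03976 + 1.265 = 1.460 K/W
Q = ΔT/ΣR = (1280 °C − 23.6 °C)/1.460 = 861 W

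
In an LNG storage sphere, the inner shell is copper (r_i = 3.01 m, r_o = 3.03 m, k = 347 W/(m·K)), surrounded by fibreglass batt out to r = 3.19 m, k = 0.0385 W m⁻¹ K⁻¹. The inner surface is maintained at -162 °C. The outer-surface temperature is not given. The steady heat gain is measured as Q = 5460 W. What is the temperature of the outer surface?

Sum the resistances:
  R_copper = (1/3.01 − 1/3.03)/(4πk) = 0.002193/(4π·347) = 5.029×10^-7 K/W
  R_fibreglass batt = (1/3.03 − 1/3.19)/(4πk) = 0.01655/(4π·0.0385) = 0.03421 K/W
ΣR = 0.03422 K/W
ΔT = Q·ΣR = 5460 × 0.03422 = 186.8 K
Heat flows inward, so T_out = T_in + ΔT = -162 + 186.8 = 24.8 °C

T_out = 24.8 °C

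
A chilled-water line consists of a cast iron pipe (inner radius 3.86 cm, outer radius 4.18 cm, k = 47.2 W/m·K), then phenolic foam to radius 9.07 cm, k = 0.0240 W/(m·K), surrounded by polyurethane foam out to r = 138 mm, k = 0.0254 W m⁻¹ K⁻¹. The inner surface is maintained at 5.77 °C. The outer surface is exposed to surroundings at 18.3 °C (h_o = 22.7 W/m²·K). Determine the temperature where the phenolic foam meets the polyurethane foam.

T = 14.0 °C

Resistance network (inner→outer):
  R'_cast iron = ln(0.0418/0.0386)/(2πk) = 0.07964/(2π·47.2) = 2.686×10^-4 m·K/W
  R'_phenolic foam = ln(0.0907/0.0418)/(2πk) = 0.7747/(2π·0.0240) = 5.137 m·K/W
  R'_polyurethane foam = ln(0.138/0.0907)/(2πk) = 0.4197/(2π·0.0254) = 2.630 m·K/W
  R'_conv,out = 1/(2πr h) = 1/(2π·0.138·22.7) = 0.05081 m·K/W
ΣR = 2.686×10^-4 + 5.137 + 2.630 + 0.05081 = 7.818 m·K/W
Q' = ΔT/ΣR = (5.77 °C − 18.3 °C)/7.818 = -1.603 W/m
From the inner boundary to the phenolic foam/polyurethane foam interface, ΣR_partial = 5.137 m·K/W.
T_interface = T_in − Q'·ΣR_partial = 5.77 °C − (-1.603)(5.137) = 14.0 °C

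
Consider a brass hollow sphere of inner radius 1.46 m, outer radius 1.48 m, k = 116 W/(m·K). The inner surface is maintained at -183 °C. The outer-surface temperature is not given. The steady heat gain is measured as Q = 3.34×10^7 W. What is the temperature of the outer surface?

T_out = 29.1 °C

Series resistances:
  R_brass = (1/1.46 − 1/1.48)/(4πk) = 0.009256/(4π·116) = 6.350×10^-6 K/W
ΣR = 6.350×10^-6 K/W
ΔT = Q·ΣR = 3.34×10^7 × 6.350×10^-6 = 212.1 K
Heat flows inward, so T_out = T_in + ΔT = -183 + 212.1 = 29.1 °C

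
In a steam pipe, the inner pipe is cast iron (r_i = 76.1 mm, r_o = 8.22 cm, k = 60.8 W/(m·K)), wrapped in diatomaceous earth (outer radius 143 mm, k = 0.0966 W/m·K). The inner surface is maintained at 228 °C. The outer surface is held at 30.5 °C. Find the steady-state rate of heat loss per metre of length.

Q' = 216 W/m

Resistance network (inner→outer):
  R'_cast iron = ln(0.0822/0.0761)/(2πk) = 0.07711/(2π·60.8) = 2.018×10^-4 m·K/W
  R'_diatomaceous earth = ln(0.143/0.0822)/(2πk) = 0.5537/(2π·0.0966) = 0.9122 m·K/W
ΣR = 2.018×10^-4 + 0.9122 = 0.9124 m·K/W
Q' = ΔT/ΣR = (228 °C − 30.5 °C)/0.9124 = 216 W/m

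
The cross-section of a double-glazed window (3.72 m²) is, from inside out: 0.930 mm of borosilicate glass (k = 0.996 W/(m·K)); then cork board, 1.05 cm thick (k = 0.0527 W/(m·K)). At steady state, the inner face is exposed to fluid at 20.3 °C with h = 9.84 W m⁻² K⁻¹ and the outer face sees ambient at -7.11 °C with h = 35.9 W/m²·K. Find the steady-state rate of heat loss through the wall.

Treat each layer as a resistance in series:
  R_conv,in = 1/(hA) = 1/(9.84·3.72) = 0.02732 K/W
  R_borosilicate glass = L/(kA) = 9.30×10^-4/(0.996·3.72) = 2.510×10^-4 K/W
  R_cork board = L/(kA) = 0.0105/(0.0527·3.72) = 0.05356 K/W
  R_conv,out = 1/(hA) = 1/(35.9·3.72) = 0.007488 K/W
ΣR = 0.02732 + 2.510×10^-4 + 0.05356 + 0.007488 = 0.08862 K/W
Q = ΔT/ΣR = (20.3 °C − -7.11 °C)/0.08862 = 309 W

Q = 309 W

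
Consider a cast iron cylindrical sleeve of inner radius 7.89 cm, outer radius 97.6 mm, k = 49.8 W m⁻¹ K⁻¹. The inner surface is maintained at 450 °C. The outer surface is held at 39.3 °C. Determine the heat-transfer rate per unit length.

Q' = 2πk·ΔT/ln(r₂/r₁) = 2π × 49.8 × 410.7 / ln(0.0976/0.0789) = 6.04×10^5 W/m

Q' = 604 kW/m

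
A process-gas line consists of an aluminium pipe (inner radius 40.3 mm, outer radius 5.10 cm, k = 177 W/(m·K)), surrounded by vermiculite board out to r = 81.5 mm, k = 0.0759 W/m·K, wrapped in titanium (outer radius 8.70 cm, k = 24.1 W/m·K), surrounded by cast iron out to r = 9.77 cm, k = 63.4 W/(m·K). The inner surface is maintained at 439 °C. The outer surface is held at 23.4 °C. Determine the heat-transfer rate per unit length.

Q' = 422 W/m

Series thermal resistances, inner to outer:
  R'_aluminium = ln(0.0510/0.0403)/(2πk) = 0.2355/(2π·177) = 2.117×10^-4 m·K/W
  R'_vermiculite board = ln(0.0815/0.0510)/(2πk) = 0.4688/(2π·0.0759) = 0.9830 m·K/W
  R'_titanium = ln(0.0870/0.0815)/(2πk) = 0.06531/(2π·24.1) = 4.313×10^-4 m·K/W
  R'_cast iron = ln(0.0977/0.0870)/(2πk) = 0.1160/(2π·63.4) = 2.912×10^-4 m·K/W
ΣR = 2.117×10^-4 + 0.9830 + 4.313×10^-4 + 2.912×10^-4 = 0.9839 m·K/W
Q' = ΔT/ΣR = (439 °C − 23.4 °C)/0.9839 = 422 W/m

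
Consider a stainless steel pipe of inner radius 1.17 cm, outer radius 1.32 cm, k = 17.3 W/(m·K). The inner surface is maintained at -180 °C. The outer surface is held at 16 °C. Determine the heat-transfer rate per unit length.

Q' = 2πk·ΔT/ln(r₂/r₁) = 2π × 17.3 × 196 / ln(0.0132/0.0117) = 1.77×10^5 W/m

Q' = 177 kW/m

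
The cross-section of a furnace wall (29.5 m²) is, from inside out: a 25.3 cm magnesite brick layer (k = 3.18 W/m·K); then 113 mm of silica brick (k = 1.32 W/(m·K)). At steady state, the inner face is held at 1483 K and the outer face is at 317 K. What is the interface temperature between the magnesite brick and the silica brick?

Treat each layer as a resistance in series:
  R_magnesite brick = L/(kA) = 0.253/(3.18·29.5) = 0.002697 K/W
  R_silica brick = L/(kA) = 0.113/(1.32·29.5) = 0.002902 K/W
ΣR = 0.002697 + 0.002902 = 0.005599 K/W
Q = ΔT/ΣR = (1483 K − 317 K)/0.005599 = 2.083×10^5 W
From the inner boundary to the magnesite brick/silica brick interface, ΣR_partial = 0.002697 K/W.
T_interface = T_in − Q·ΣR_partial = 1483 K − (2.083×10^5)(0.002697) = 921 K

T = 921 K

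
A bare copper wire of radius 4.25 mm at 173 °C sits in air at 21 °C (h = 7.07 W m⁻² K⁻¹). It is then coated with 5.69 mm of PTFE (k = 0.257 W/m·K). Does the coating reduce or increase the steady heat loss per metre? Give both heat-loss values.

Critical radius for a cylinder: r_cr = k/h = 0.0364 m = 3.64 cm.
Outer radius after coating: r₂ = 0.00425 + 0.00569 = 0.00994 m.
Since r₁ < r_cr and r₂ ≤ r_cr, the coating moves toward the maximum at r_cr — heat loss rises.
Bare: R = 1/(2πr₁h) = 5.297 m·K/W; Q = 152/5.297 = 28.7 W/m.
Coated: R = R_cond + R_conv = 2.791 m·K/W; Q = 152/2.791 = 54.5 W/m.

increases: 28.7 → 54.5 W/m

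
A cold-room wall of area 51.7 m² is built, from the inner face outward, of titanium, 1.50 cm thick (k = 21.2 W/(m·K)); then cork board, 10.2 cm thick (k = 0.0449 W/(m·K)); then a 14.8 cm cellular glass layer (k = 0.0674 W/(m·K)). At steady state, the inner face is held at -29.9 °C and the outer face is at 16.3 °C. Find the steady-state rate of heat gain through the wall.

Q = 535 W

Treat each layer as a resistance in series:
  R_titanium = L/(kA) = 0.0150/(21.2·51.7) = 1.369×10^-5 K/W
  R_cork board = L/(kA) = 0.102/(0.0449·51.7) = 0.04394 K/W
  R_cellular glass = L/(kA) = 0.148/(0.0674·51.7) = 0.04247 K/W
ΣR = 1.369×10^-5 + 0.04394 + 0.04247 = 0.08642 K/W
Q = ΔT/ΣR = (-29.9 °C − 16.3 °C)/0.08642 = -535 W
(Negative Q ⇒ heat flows inward; heat gain = 535 W.)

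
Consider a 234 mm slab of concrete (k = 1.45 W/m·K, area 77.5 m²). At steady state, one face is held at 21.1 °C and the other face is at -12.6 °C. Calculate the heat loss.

Q = 16.2 kW

Q = kA·ΔT/L = 1.45 × 77.5 × |21.1 °C − -12.6 °C| / 0.234 = 16200 W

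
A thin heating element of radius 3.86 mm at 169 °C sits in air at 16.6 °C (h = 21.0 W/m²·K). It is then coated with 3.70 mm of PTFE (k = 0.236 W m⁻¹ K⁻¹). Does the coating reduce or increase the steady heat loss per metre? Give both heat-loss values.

Critical radius for a cylinder: r_cr = k/h = 0.0112 m = 1.12 cm.
Outer radius after coating: r₂ = 0.00386 + 0.00370 = 0.00756 m.
Since r₁ < r_cr and r₂ ≤ r_cr, the coating moves toward the maximum at r_cr — heat loss rises.
Bare: R = 1/(2πr₁h) = 1.963 m·K/W; Q = 152.4/1.963 = 77.6 W/m.
Coated: R = R_cond + R_conv = 1.456 m·K/W; Q = 152.4/1.456 = 105 W/m.

increases: 77.6 → 105 W/m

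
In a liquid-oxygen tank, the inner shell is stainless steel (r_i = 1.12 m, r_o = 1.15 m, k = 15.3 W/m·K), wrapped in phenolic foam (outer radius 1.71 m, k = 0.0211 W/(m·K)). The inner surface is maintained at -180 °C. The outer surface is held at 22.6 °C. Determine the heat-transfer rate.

Series thermal resistances, inner to outer:
  R_stainless steel = (1/1.12 − 1/1.15)/(4πk) = 0.02329/(4π·15.3) = 1.211×10^-4 K/W
  R_phenolic foam = (1/1.15 − 1/1.71)/(4πk) = 0.2848/(4π·0.0211) = 1.074 K/W
ΣR = 1.211×10^-4 + 1.074 = 1.074 K/W
Q = ΔT/ΣR = (-180 °C − 22.6 °C)/1.074 = -189 W
(Negative Q ⇒ heat flows inward; heat gain = 189 W.)

Q = 189 W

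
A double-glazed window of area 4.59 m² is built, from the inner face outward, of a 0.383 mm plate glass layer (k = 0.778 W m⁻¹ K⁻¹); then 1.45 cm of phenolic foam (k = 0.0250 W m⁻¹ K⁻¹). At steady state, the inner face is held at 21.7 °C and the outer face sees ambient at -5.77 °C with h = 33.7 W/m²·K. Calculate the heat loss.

Q = 207 W

Resistance network (inner→outer):
  R_plate glass = L/(kA) = 3.83×10^-4/(0.778·4.59) = 1.073×10^-4 K/W
  R_phenolic foam = L/(kA) = 0.0145/(0.0250·4.59) = 0.1264 K/W
  R_conv,out = 1/(hA) = 1/(33.7·4.59) = 0.006465 K/W
ΣR = 1.073×10^-4 + 0.1264 + 0.006465 = 0.1330 K/W
Q = ΔT/ΣR = (21.7 °C − -5.77 °C)/0.1330 = 207 W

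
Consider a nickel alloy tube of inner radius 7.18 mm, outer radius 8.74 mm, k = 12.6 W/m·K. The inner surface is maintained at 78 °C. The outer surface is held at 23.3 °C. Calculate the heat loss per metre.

Q' = 2πk·ΔT/ln(r₂/r₁) = 2π × 12.6 × 54.7 / ln(0.00874/0.00718) = 22000 W/m

Q' = 22.0 kW/m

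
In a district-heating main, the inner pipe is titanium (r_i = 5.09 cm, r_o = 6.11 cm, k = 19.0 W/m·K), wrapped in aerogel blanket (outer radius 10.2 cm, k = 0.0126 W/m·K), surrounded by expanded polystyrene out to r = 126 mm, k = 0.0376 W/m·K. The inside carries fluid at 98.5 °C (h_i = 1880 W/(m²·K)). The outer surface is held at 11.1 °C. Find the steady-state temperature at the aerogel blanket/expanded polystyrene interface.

Treat each layer as a resistance in series:
  R'_conv,in = 1/(2πr h) = 1/(2π·0.0509·1880) = 0.001663 m·K/W
  R'_titanium = ln(0.0611/0.0509)/(2πk) = 0.1826/(2π·19.0) = 0.001530 m·K/W
  R'_aerogel blanket = ln(0.102/0.0611)/(2πk) = 0.5125/(2π·0.0126) = 6.473 m·K/W
  R'_expanded polystyrene = ln(0.126/0.102)/(2πk) = 0.2113/(2π·0.0376) = 0.8944 m·K/W
ΣR = 0.001663 + 0.001530 + 6.473 + 0.8944 = 7.371 m·K/W
Q' = ΔT/ΣR = (98.5 °C − 11.1 °C)/7.371 = 11.86 W/m
From the inner boundary to the aerogel blanket/expanded polystyrene interface, ΣR_partial = 6.476 m·K/W.
T_interface = T_in − Q'·ΣR_partial = 98.5 °C − (11.86)(6.476) = 21.7 °C

T = 21.7 °C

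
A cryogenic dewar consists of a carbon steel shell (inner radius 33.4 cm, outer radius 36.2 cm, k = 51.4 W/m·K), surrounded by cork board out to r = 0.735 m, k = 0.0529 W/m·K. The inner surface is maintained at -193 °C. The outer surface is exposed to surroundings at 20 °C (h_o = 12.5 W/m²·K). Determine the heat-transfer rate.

Q = 100 W

Treat each layer as a resistance in series:
  R_carbon steel = (1/0.334 − 1/0.362)/(4πk) = 0.2316/(4π·51.4) = 3.585×10^-4 K/W
  R_cork board = (1/0.362 − 1/0.735)/(4πk) = 1.402/(4π·0.0529) = 2.109 K/W
  R_conv,out = 1/(4πr²h) = 1/(4π·0.735²·12.5) = 0.01178 K/W
ΣR = 3.585×10^-4 + 2.109 + 0.01178 = 2.121 K/W
Q = ΔT/ΣR = (-193 °C − 20 °C)/2.121 = -100 W
(Negative Q ⇒ heat flows inward; heat gain = 100 W.)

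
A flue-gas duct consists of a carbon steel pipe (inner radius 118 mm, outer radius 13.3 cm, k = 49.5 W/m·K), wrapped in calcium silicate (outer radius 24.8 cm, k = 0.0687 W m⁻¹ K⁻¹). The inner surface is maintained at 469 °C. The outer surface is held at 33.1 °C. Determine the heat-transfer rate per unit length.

Q' = 302 W/m

Series thermal resistances, inner to outer:
  R'_carbon steel = ln(0.133/0.118)/(2πk) = 0.1197/(2π·49.5) = 3.848×10^-4 m·K/W
  R'_calcium silicate = ln(0.248/0.133)/(2πk) = 0.6231/(2π·0.0687) = 1.443 m·K/W
ΣR = 3.848×10^-4 + 1.443 = 1.443 m·K/W
Q' = ΔT/ΣR = (469 °C − 33.1 °C)/1.443 = 302 W/m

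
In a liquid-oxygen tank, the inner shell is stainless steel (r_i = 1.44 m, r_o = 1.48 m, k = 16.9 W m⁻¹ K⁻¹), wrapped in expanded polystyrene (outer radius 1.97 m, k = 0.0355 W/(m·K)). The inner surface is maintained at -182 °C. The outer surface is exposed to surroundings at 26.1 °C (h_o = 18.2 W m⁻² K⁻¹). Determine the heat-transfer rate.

Resistance network (inner→outer):
  R_stainless steel = (1/1.44 − 1/1.48)/(4πk) = 0.01877/(4π·16.9) = 8.838×10^-5 K/W
  R_expanded polystyrene = (1/1.48 − 1/1.97)/(4πk) = 0.1681/(4π·0.0355) = 0.3767 K/W
  R_conv,out = 1/(4πr²h) = 1/(4π·1.97²·18.2) = 0.001127 K/W
ΣR = 8.838×10^-5 + 0.3767 + 0.001127 = 0.3779 K/W
Q = ΔT/ΣR = (-182 °C − 26.1 °C)/0.3779 = -551 W
(Negative Q ⇒ heat flows inward; heat gain = 551 W.)

Q = 551 W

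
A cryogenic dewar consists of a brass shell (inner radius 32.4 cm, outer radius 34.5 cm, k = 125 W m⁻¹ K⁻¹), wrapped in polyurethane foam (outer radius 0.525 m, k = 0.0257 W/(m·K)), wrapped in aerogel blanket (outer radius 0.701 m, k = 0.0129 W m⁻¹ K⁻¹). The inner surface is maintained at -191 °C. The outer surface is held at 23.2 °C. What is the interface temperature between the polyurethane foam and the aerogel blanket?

Series thermal resistances, inner to outer:
  R_brass = (1/0.324 − 1/0.345)/(4πk) = 0.1879/(4π·125) = 1.196×10^-4 K/W
  R_polyurethane foam = (1/0.345 − 1/0.525)/(4πk) = 0.9938/(4π·0.0257) = 3.077 K/W
  R_aerogel blanket = (1/0.525 − 1/0.701)/(4πk) = 0.4782/(4π·0.0129) = 2.950 K/W
ΣR = 1.196×10^-4 + 3.077 + 2.950 = 6.027 K/W
Q = ΔT/ΣR = (-191 °C − 23.2 °C)/6.027 = -35.54 W
From the inner boundary to the polyurethane foam/aerogel blanket interface, ΣR_partial = 3.077 K/W.
T_interface = T_in − Q·ΣR_partial = -191 °C − (-35.54)(3.077) = -81.6 °C

T = -81.6 °C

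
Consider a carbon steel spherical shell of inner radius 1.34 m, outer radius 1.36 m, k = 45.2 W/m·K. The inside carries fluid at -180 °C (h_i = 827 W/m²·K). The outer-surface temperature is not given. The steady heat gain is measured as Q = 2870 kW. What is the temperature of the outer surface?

Sum the resistances:
  R_conv,in = 1/(4πr²h) = 1/(4π·1.34²·827) = 5.359×10^-5 K/W
  R_carbon steel = (1/1.34 − 1/1.36)/(4πk) = 0.01097/(4π·45.2) = 1.932×10^-5 K/W
ΣR = 7.291×10^-5 K/W
ΔT = Q·ΣR = 2.87×10^6 × 7.291×10^-5 = 209.3 K
Heat flows inward, so T_out = T_in + ΔT = -180 + 209.3 = 29.3 °C

T_out = 29.3 °C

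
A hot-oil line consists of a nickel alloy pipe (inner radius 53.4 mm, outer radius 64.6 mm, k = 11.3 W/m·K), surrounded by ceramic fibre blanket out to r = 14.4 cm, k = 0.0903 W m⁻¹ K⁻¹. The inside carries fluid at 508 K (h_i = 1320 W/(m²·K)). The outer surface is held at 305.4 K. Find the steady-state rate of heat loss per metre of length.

Resistance network (inner→outer):
  R'_conv,in = 1/(2πr h) = 1/(2π·0.0534·1320) = 0.002258 m·K/W
  R'_nickel alloy = ln(0.0646/0.0534)/(2πk) = 0.1904/(2π·11.3) = 0.002682 m·K/W
  R'_ceramic fibre blanket = ln(0.144/0.0646)/(2πk) = 0.8016/(2π·0.0903) = 1.413 m·K/W
ΣR = 0.002258 + 0.002682 + 1.413 = 1.418 m·K/W
Q' = ΔT/ΣR = (508 K − 305.4 K)/1.418 = 143 W/m

Q' = 143 W/m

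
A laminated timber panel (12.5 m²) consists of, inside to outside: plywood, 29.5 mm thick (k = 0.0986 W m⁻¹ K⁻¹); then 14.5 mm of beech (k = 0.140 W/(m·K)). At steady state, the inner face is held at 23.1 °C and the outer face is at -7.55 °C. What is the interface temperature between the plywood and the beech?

T = 0.33 °C

Series thermal resistances, inner to outer:
  R_plywood = L/(kA) = 0.0295/(0.0986·12.5) = 0.02394 K/W
  R_beech = L/(kA) = 0.0145/(0.140·12.5) = 0.008286 K/W
ΣR = 0.02394 + 0.008286 = 0.03223 K/W
Q = ΔT/ΣR = (23.1 °C − -7.55 °C)/0.03223 = 951.0 W
From the inner boundary to the plywood/beech interface, ΣR_partial = 0.02394 K/W.
T_interface = T_in − Q·ΣR_partial = 23.1 °C − (951.0)(0.02394) = 0.33 °C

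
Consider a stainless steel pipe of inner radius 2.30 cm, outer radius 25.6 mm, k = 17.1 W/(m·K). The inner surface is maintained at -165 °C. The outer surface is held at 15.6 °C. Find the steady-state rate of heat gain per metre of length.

Q' = 181 kW/m

Q' = 2πk·ΔT/ln(r₂/r₁) = 2π × 17.1 × 180.6 / ln(0.0256/0.0230) = 1.81×10^5 W/m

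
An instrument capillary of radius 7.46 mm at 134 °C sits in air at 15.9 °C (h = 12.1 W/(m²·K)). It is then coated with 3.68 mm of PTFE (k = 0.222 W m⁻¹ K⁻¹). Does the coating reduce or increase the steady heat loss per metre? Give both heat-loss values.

Critical radius for a cylinder: r_cr = k/h = 0.0183 m = 1.83 cm.
Outer radius after coating: r₂ = 0.00746 + 0.00368 = 0.01114 m.
Since r₁ < r_cr and r₂ ≤ r_cr, the coating moves toward the maximum at r_cr — heat loss rises.
Bare: R = 1/(2πr₁h) = 1.763 m·K/W; Q = 118.1/1.763 = 67.0 W/m.
Coated: R = R_cond + R_conv = 1.468 m·K/W; Q = 118.1/1.468 = 80.4 W/m.

increases: 67.0 → 80.4 W/m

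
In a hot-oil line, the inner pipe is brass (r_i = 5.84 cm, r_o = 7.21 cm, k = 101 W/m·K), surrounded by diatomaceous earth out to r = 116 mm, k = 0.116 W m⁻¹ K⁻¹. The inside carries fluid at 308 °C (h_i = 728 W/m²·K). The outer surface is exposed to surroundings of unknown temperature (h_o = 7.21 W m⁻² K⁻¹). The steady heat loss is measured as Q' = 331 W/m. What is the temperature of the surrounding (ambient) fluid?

Series resistances:
  R'_conv,in = 1/(2πr h) = 1/(2π·0.0584·728) = 0.003743 m·K/W
  R'_brass = ln(0.0721/0.0584)/(2πk) = 0.2107/(2π·101) = 3.321×10^-4 m·K/W
  R'_diatomaceous earth = ln(0.116/0.0721)/(2πk) = 0.4755/(2π·0.116) = 0.6524 m·K/W
  R'_conv,out = 1/(2πr h) = 1/(2π·0.116·7.21) = 0.1903 m·K/W
ΣR = 0.8468 m·K/W
ΔT = Q'·ΣR = 331 × 0.8468 = 280.3 K
Heat flows outward, so T_out = T_in − ΔT = 308 − 280.3 = 27.7 °C

T_out = 27.7 °C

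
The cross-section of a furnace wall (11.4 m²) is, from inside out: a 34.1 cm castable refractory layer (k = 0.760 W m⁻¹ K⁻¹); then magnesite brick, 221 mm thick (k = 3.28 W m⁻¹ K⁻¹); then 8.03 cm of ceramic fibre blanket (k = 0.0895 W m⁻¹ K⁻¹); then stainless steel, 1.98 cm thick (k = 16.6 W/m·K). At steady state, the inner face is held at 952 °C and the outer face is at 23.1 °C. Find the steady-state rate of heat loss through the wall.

Series thermal resistances, inner to outer:
  R_castable refractory = L/(kA) = 0.341/(0.760·11.4) = 0.03936 K/W
  R_magnesite brick = L/(kA) = 0.221/(3.28·11.4) = 0.005910 K/W
  R_ceramic fibre blanket = L/(kA) = 0.0803/(0.0895·11.4) = 0.07870 K/W
  R_stainless steel = L/(kA) = 0.0198/(16.6·11.4) = 1.046×10^-4 K/W
ΣR = 0.03936 + 0.005910 + 0.07870 + 1.046×10^-4 = 0.1241 K/W
Q = ΔT/ΣR = (952 °C − 23.1 °C)/0.1241 = 7490 W

Q = 7.49 kW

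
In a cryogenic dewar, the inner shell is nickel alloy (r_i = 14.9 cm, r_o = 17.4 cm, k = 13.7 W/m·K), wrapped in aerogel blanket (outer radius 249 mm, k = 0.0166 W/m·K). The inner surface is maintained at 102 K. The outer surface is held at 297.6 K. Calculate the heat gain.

Resistance network (inner→outer):
  R_nickel alloy = (1/0.149 − 1/0.174)/(4πk) = 0.9643/(4π·13.7) = 0.005601 K/W
  R_aerogel blanket = (1/0.174 − 1/0.249)/(4πk) = 1.731/(4π·0.0166) = 8.298 K/W
ΣR = 0.005601 + 8.298 = 8.304 K/W
Q = ΔT/ΣR = (102 K − 297.6 K)/8.304 = -23.6 W
(Negative Q ⇒ heat flows inward; heat gain = 23.6 W.)

Q = 23.6 W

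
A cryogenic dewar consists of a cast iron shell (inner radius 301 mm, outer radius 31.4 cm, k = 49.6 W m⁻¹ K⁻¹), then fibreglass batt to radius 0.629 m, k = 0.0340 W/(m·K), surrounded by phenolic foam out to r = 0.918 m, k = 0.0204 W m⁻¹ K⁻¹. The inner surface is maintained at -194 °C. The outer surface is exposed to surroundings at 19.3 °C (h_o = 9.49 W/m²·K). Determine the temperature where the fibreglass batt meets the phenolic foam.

T = -54.2 °C

Resistance network (inner→outer):
  R_cast iron = (1/0.301 − 1/0.314)/(4πk) = 0.1375/(4π·49.6) = 2.207×10^-4 K/W
  R_fibreglass batt = (1/0.314 − 1/0.629)/(4πk) = 1.595/(4π·0.0340) = 3.733 K/W
  R_phenolic foam = (1/0.629 − 1/0.918)/(4πk) = 0.5005/(4π·0.0204) = 1.952 K/W
  R_conv,out = 1/(4πr²h) = 1/(4π·0.918²·9.49) = 0.009950 K/W
ΣR = 2.207×10^-4 + 3.733 + 1.952 + 0.009950 = 5.695 K/W
Q = ΔT/ΣR = (-194 °C − 19.3 °C)/5.695 = -37.45 W
From the inner boundary to the fibreglass batt/phenolic foam interface, ΣR_partial = 3.733 K/W.
T_interface = T_in − Q·ΣR_partial = -194 °C − (-37.45)(3.733) = -54.2 °C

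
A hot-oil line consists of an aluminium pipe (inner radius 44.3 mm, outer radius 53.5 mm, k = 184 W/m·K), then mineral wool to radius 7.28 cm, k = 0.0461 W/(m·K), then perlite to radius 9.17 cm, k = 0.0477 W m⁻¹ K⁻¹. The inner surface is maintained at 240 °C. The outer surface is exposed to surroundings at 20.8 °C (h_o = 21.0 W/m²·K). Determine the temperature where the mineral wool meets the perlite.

Resistance network (inner→outer):
  R'_aluminium = ln(0.0535/0.0443)/(2πk) = 0.1887/(2π·184) = 1.632×10^-4 m·K/W
  R'_mineral wool = ln(0.0728/0.0535)/(2πk) = 0.3080/(2π·0.0461) = 1.063 m·K/W
  R'_perlite = ln(0.0917/0.0728)/(2πk) = 0.2308/(2π·0.0477) = 0.7701 m·K/W
  R'_conv,out = 1/(2πr h) = 1/(2π·0.0917·21.0) = 0.08265 m·K/W
ΣR = 1.632×10^-4 + 1.063 + 0.7701 + 0.08265 = 1.916 m·K/W
Q' = ΔT/ΣR = (240 °C − 20.8 °C)/1.916 = 114.4 W/m
From the inner boundary to the mineral wool/perlite interface, ΣR_partial = 1.063 m·K/W.
T_interface = T_in − Q'·ΣR_partial = 240 °C − (114.4)(1.063) = 118 °C

T = 118 °C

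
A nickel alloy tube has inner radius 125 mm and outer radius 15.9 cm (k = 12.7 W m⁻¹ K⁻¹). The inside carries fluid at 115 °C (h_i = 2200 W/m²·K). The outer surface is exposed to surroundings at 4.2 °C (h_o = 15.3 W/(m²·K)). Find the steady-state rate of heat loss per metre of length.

Q' = 1610 W/m

Treat each layer as a resistance in series:
  R'_conv,in = 1/(2πr h) = 1/(2π·0.125·2200) = 5.787×10^-4 m·K/W
  R'_nickel alloy = ln(0.159/0.125)/(2πk) = 0.2406/(2π·12.7) = 0.003015 m·K/W
  R'_conv,out = 1/(2πr h) = 1/(2π·0.159·15.3) = 0.06542 m·K/W
ΣR = 5.787×10^-4 + 0.003015 + 0.06542 = 0.06901 m·K/W
Q' = ΔT/ΣR = (115 °C − 4.2 °C)/0.06901 = 1610 W/m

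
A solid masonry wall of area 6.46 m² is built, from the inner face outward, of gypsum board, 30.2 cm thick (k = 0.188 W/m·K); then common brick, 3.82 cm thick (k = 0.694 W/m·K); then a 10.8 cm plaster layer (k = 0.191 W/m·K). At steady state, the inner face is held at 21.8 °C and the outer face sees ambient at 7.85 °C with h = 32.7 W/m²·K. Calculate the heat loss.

Q = 39.9 W

Resistance network (inner→outer):
  R_gypsum board = L/(kA) = 0.302/(0.188·6.46) = 0.2487 K/W
  R_common brick = L/(kA) = 0.0382/(0.694·6.46) = 0.008521 K/W
  R_plaster = L/(kA) = 0.108/(0.191·6.46) = 0.08753 K/W
  R_conv,out = 1/(hA) = 1/(32.7·6.46) = 0.004734 K/W
ΣR = 0.2487 + 0.008521 + 0.08753 + 0.004734 = 0.3495 K/W
Q = ΔT/ΣR = (21.8 °C − 7.85 °C)/0.3495 = 39.9 W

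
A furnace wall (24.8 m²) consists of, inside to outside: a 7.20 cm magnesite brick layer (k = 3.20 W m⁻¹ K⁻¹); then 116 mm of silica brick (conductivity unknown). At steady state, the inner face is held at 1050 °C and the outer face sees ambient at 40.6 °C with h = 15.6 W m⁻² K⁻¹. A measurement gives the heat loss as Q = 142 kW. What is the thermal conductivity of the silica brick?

ΣR = ΔT/Q = |1050 − 40.6|/1.42×10^5 = 0.007108 K/W
Known resistances:
  R_magnesite brick = L/(kA) = 0.0720/(3.20·24.8) = 9.073×10^-4 K/W
  R_conv,out = 1/(hA) = 1/(15.6·24.8) = 0.002585 K/W
R_silica brick = ΣR − ΣR_known = 0.007108 − 0.003492 = 0.003616 K/W
L/(kA) = 0.003616 ⇒ k = 0.116/(0.003616·24.8) = 1.29 W/m·K

k = 1.29 W/m·K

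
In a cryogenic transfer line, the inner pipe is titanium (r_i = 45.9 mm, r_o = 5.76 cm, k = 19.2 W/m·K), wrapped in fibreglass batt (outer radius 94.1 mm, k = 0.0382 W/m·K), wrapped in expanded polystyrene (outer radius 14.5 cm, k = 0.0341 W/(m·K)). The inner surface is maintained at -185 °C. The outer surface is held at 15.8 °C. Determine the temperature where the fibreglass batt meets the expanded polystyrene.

T = -83.9 °C

Resistance network (inner→outer):
  R'_titanium = ln(0.0576/0.0459)/(2πk) = 0.2271/(2π·19.2) = 0.001882 m·K/W
  R'_fibreglass batt = ln(0.0941/0.0576)/(2πk) = 0.4908/(2π·0.0382) = 2.045 m·K/W
  R'_expanded polystyrene = ln(0.145/0.0941)/(2πk) = 0.4324/(2π·0.0341) = 2.018 m·K/W
ΣR = 0.001882 + 2.045 + 2.018 = 4.065 m·K/W
Q' = ΔT/ΣR = (-185 °C − 15.8 °C)/4.065 = -49.40 W/m
From the inner boundary to the fibreglass batt/expanded polystyrene interface, ΣR_partial = 2.047 m·K/W.
T_interface = T_in − Q'·ΣR_partial = -185 °C − (-49.40)(2.047) = -83.9 °C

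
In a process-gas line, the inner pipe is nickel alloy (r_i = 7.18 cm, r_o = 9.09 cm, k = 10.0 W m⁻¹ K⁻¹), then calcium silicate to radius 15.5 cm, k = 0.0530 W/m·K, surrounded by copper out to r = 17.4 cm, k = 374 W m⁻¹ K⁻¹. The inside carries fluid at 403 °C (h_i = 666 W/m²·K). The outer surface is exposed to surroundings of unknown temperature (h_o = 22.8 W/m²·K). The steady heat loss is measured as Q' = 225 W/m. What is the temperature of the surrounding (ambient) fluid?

T_out = 31.8 °C

Series resistances:
  R'_conv,in = 1/(2πr h) = 1/(2π·0.0718·666) = 0.003328 m·K/W
  R'_nickel alloy = ln(0.0909/0.0718)/(2πk) = 0.2359/(2π·10.0) = 0.003754 m·K/W
  R'_calcium silicate = ln(0.155/0.0909)/(2πk) = 0.5337/(2π·0.0530) = 1.603 m·K/W
  R'_copper = ln(0.174/0.155)/(2πk) = 0.1156/(2π·374) = 4.921×10^-5 m·K/W
  R'_conv,out = 1/(2πr h) = 1/(2π·0.174·22.8) = 0.04012 m·K/W
ΣR = 1.650 m·K/W
ΔT = Q'·ΣR = 225 × 1.650 = 371.2 K
Heat flows outward, so T_out = T_in − ΔT = 403 − 371.2 = 31.8 °C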